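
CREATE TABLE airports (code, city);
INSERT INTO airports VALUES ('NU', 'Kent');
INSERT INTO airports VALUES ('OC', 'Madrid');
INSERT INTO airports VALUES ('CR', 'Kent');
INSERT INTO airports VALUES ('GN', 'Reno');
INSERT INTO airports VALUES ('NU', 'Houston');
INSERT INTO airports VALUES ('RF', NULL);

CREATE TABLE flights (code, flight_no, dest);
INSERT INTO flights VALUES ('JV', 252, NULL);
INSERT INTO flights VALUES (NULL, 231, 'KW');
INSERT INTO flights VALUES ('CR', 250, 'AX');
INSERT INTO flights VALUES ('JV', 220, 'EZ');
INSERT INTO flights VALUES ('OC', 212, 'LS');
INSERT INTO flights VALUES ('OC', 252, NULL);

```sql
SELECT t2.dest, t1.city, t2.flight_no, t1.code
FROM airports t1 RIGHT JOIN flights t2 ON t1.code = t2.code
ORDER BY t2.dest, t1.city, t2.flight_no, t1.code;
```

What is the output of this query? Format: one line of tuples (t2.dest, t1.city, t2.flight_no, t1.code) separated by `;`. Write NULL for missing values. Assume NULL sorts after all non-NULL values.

RIGHT JOIN keeps every row from `flights`; unmatched rows get NULL for `airports`'s columns.
Matching on t1.code = t2.code. A NULL in a compared column never satisfies the condition.
Matched pairs: 3; unmatched t2 rows kept: 3.

(AX, Kent, 250, CR); (EZ, NULL, 220, NULL); (KW, NULL, 231, NULL); (LS, Madrid, 212, OC); (NULL, Madrid, 252, OC); (NULL, NULL, 252, NULL)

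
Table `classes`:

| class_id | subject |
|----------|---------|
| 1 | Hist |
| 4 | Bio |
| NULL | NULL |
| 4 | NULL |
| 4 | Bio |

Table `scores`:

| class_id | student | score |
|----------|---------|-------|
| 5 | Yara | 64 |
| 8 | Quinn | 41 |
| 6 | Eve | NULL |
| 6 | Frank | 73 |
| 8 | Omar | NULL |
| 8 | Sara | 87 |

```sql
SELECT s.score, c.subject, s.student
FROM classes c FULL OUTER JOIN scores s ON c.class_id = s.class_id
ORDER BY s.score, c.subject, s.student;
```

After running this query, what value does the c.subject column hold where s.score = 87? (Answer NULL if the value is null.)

NULL

FULL OUTER JOIN keeps every row from both sides; unmatched rows get NULL for the other side's columns.
Matching on c.class_id = s.class_id. A NULL in a compared column never satisfies the condition.
- c[0] class_id=1 → no match; kept with NULLs on the s side.
- c[1] class_id=4 → no match; kept with NULLs on the s side.
- c[2] class_id=NULL → no match; kept with NULLs on the s side.
- c[3] class_id=4 → no match; kept with NULLs on the s side.
- c[4] class_id=4 → no match; kept with NULLs on the s side.
- 6 row(s) from s found no c partner → padded with NULL.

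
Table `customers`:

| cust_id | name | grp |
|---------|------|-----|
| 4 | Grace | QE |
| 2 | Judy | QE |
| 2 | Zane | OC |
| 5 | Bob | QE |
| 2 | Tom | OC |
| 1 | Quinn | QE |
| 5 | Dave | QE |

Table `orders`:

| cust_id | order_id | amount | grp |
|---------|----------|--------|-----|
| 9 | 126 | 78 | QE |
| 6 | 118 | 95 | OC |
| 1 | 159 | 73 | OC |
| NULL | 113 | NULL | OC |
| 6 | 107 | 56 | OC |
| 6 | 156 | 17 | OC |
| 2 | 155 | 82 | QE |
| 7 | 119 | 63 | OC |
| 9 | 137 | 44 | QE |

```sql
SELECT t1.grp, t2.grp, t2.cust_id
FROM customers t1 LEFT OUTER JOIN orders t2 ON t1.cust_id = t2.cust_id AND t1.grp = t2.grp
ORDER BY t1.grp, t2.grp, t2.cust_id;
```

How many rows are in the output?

7

LEFT JOIN keeps every row from `customers`; unmatched rows get NULL for `orders`'s columns.
Matching on t1.cust_id = t2.cust_id AND t1.grp = t2.grp. A NULL in a compared column never satisfies the condition.
- cust_id=4, grp=QE: no t2 row matches, row kept with t2 columns NULL.
- cust_id=2, grp=QE: 1 matching t2 row(s), so 1 row(s) emitted.
- cust_id=2, grp=OC: no t2 row matches, row kept with t2 columns NULL.
- cust_id=5, grp=QE: no t2 row matches, row kept with t2 columns NULL.
- cust_id=2, grp=OC: no t2 row matches, row kept with t2 columns NULL.
- cust_id=1, grp=QE: no t2 row matches, row kept with t2 columns NULL.
- cust_id=5, grp=QE: no t2 row matches, row kept with t2 columns NULL.
Total: 1 matched + 6 padded = 7 rows.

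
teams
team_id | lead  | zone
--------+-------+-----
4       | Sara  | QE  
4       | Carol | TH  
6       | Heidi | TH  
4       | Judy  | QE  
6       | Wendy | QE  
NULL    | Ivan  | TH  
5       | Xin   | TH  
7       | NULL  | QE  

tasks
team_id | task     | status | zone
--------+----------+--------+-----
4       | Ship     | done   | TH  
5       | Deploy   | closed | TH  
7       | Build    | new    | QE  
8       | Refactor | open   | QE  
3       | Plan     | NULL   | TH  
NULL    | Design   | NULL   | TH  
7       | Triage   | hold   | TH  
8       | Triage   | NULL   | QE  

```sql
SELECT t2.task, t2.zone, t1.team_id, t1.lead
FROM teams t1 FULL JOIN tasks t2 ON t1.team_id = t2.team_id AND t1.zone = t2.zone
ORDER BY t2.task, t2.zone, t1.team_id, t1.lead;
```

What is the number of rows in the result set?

13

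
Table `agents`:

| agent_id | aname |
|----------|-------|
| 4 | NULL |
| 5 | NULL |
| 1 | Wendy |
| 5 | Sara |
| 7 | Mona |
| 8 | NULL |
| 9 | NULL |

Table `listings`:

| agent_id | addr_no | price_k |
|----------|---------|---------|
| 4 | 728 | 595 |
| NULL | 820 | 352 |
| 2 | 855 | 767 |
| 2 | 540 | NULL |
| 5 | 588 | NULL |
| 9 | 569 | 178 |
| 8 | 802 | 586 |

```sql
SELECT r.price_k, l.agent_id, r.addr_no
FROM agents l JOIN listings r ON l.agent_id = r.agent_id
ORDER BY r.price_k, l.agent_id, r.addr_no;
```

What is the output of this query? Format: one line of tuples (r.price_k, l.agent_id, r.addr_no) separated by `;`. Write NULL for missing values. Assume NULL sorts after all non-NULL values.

INNER JOIN keeps only pairs where the ON condition holds.
Matching on l.agent_id = r.agent_id. A NULL in a compared column never satisfies the condition.
Matched pairs: 5.

(178, 9, 569); (586, 8, 802); (595, 4, 728); (NULL, 5, 588); (NULL, 5, 588)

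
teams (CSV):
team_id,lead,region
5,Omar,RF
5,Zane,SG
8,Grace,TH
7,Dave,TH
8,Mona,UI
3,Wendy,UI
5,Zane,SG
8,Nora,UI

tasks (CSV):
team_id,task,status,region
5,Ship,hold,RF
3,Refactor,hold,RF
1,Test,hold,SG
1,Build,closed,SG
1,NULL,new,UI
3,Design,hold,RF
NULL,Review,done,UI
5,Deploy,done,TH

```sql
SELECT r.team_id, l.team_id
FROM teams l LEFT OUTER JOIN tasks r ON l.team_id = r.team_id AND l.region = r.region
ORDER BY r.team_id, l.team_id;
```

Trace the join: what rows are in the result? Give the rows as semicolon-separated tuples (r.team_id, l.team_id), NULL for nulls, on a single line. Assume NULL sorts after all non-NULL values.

LEFT JOIN keeps every row from `teams`; unmatched rows get NULL for `tasks`'s columns.
Matching on l.team_id = r.team_id AND l.region = r.region. A NULL in a compared column never satisfies the condition.
- l row (team_id=5, region=RF): matches 1 r row(s) → 1 output row(s).
- l row (team_id=5, region=SG): no match → kept, r columns NULL.
- l row (team_id=8, region=TH): no match → kept, r columns NULL.
- l row (team_id=7, region=TH): no match → kept, r columns NULL.
- l row (team_id=8, region=UI): no match → kept, r columns NULL.
- l row (team_id=3, region=UI): no match → kept, r columns NULL.
- l row (team_id=5, region=SG): no match → kept, r columns NULL.
- l row (team_id=8, region=UI): no match → kept, r columns NULL.
After projecting and ordering:
r.team_id | l.team_id
5 | 5
NULL | 3
NULL | 5
NULL | 5
NULL | 7
NULL | 8
NULL | 8
NULL | 8

(5, 5); (NULL, 3); (NULL, 5); (NULL, 5); (NULL, 7); (NULL, 8); (NULL, 8); (NULL, 8)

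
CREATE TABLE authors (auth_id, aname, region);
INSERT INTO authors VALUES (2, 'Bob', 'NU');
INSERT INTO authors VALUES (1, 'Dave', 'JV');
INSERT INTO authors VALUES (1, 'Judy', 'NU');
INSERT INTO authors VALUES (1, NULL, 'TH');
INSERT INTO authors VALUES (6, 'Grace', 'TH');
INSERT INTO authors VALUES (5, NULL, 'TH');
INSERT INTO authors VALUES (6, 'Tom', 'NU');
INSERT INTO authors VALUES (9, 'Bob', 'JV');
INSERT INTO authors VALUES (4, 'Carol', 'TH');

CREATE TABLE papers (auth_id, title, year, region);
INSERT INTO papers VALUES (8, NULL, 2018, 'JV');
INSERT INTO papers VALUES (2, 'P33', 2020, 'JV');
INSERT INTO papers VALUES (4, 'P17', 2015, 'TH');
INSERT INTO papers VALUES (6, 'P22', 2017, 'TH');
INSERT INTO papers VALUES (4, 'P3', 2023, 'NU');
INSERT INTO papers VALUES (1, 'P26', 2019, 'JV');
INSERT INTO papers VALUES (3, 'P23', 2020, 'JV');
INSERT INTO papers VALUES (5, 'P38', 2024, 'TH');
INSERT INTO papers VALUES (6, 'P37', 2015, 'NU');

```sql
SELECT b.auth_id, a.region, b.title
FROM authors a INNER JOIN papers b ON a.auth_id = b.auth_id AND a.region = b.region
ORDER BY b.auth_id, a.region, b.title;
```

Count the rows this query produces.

INNER JOIN keeps only pairs where the ON condition holds.
Matching on a.auth_id = b.auth_id AND a.region = b.region.
Matched pairs: 5.
Total: 5 rows.

5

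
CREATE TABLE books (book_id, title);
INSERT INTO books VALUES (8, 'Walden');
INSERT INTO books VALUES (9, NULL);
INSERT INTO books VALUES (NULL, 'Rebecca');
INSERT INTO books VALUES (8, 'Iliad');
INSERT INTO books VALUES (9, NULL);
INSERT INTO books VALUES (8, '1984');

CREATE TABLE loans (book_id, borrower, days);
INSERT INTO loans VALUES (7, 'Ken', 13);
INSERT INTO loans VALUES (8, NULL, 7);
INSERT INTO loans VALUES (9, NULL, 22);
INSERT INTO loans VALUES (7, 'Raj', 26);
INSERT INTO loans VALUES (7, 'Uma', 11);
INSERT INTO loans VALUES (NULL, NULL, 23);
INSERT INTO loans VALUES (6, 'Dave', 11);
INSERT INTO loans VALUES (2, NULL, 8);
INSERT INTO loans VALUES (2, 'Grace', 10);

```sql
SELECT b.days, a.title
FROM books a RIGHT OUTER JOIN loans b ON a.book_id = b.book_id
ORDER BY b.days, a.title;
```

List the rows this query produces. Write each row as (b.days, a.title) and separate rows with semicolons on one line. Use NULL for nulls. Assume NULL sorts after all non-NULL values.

(7, 1984); (7, Iliad); (7, Walden); (8, NULL); (10, NULL); (11, NULL); (11, NULL); (13, NULL); (22, NULL); (22, NULL); (23, NULL); (26, NULL)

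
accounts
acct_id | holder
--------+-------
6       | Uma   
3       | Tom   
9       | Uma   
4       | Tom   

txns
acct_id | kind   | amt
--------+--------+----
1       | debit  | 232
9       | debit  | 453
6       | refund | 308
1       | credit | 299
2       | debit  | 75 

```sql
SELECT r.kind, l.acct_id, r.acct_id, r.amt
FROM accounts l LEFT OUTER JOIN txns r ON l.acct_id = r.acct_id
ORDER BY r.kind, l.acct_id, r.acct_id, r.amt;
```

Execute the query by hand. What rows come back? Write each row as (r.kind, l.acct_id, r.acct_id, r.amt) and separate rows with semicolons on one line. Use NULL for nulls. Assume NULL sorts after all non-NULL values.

LEFT JOIN keeps every row from `accounts`; unmatched rows get NULL for `txns`'s columns.
Matching on l.acct_id = r.acct_id.
- l[0] acct_id=6 → 1 match(es) in r → 1 row(s).
- l[1] acct_id=3 → no match; kept with NULLs on the r side.
- l[2] acct_id=9 → 1 match(es) in r → 1 row(s).
- l[3] acct_id=4 → no match; kept with NULLs on the r side.
After projecting and ordering:
r.kind | l.acct_id | r.acct_id | r.amt
debit | 9 | 9 | 453
refund | 6 | 6 | 308
NULL | 3 | NULL | NULL
NULL | 4 | NULL | NULL

(debit, 9, 9, 453); (refund, 6, 6, 308); (NULL, 3, NULL, NULL); (NULL, 4, NULL, NULL)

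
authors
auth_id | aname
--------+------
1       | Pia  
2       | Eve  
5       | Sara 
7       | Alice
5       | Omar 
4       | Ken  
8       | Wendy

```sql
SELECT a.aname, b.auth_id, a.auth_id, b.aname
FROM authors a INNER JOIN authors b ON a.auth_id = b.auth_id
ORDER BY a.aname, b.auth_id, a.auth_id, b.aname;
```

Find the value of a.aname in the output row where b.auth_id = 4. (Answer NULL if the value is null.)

INNER JOIN keeps only pairs where the ON condition holds.
Matching on a.auth_id = b.auth_id.
Matched pairs: 9.

Ken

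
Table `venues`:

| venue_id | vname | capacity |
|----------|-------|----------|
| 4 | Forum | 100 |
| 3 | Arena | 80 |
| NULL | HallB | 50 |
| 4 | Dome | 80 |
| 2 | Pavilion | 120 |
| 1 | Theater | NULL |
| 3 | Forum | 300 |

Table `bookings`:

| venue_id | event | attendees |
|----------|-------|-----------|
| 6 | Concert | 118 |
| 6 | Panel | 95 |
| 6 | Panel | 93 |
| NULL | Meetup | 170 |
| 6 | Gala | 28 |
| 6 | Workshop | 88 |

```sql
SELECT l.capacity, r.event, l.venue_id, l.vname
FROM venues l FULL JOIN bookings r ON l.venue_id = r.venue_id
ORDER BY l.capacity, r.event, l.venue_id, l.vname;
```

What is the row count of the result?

13

FULL OUTER JOIN keeps every row from both sides; unmatched rows get NULL for the other side's columns.
Matching on l.venue_id = r.venue_id. A NULL in a compared column never satisfies the condition.
- l row (venue_id=4): no match → kept, r columns NULL.
- l row (venue_id=3): no match → kept, r columns NULL.
- l row (venue_id=NULL): no match → kept, r columns NULL.
- l row (venue_id=4): no match → kept, r columns NULL.
- l row (venue_id=2): no match → kept, r columns NULL.
- l row (venue_id=1): no match → kept, r columns NULL.
- l row (venue_id=3): no match → kept, r columns NULL.
- 6 r row(s) had no l match → kept, l columns NULL.
Total: 0 matched + 13 padded = 13 rows.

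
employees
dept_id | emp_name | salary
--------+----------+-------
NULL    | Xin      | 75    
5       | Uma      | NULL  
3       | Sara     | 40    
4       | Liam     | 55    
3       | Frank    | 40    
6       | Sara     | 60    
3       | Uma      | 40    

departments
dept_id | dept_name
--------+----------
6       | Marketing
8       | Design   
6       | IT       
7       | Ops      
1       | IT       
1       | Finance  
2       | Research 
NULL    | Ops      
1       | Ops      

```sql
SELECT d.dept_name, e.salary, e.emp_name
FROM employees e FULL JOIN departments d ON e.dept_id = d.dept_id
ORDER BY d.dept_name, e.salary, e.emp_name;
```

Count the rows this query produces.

FULL OUTER JOIN keeps every row from both sides; unmatched rows get NULL for the other side's columns.
Matching on e.dept_id = d.dept_id. A NULL in a compared column never satisfies the condition.
Matched pairs: 2; unmatched e rows kept: 6; unmatched d rows kept: 7.
Total: 2 matched + 13 padded = 15 rows.

15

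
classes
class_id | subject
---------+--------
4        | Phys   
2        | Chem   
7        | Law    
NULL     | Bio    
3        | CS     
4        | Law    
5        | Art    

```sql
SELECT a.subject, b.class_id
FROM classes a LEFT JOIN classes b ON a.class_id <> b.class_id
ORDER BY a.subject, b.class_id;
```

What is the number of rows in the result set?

29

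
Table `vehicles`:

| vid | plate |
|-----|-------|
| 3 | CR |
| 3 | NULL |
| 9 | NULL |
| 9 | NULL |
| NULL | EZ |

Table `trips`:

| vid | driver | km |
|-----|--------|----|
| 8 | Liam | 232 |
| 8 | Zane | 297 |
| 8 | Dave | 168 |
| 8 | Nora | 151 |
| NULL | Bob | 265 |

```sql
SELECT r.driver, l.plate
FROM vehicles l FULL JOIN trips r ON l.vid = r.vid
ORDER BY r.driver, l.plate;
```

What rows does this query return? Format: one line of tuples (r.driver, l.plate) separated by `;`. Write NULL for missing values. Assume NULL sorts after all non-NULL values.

(Bob, NULL); (Dave, NULL); (Liam, NULL); (Nora, NULL); (Zane, NULL); (NULL, CR); (NULL, EZ); (NULL, NULL); (NULL, NULL); (NULL, NULL)

FULL OUTER JOIN keeps every row from both sides; unmatched rows get NULL for the other side's columns.
Matching on l.vid = r.vid. A NULL in a compared column never satisfies the condition.
- l[0] vid=3 → no match; kept with NULLs on the r side.
- l[1] vid=3 → no match; kept with NULLs on the r side.
- l[2] vid=9 → no match; kept with NULLs on the r side.
- l[3] vid=9 → no match; kept with NULLs on the r side.
- l[4] vid=NULL → no match; kept with NULLs on the r side.
- plus 5 unmatched r row(s), each kept with NULL l columns.
After projecting and ordering:
r.driver | l.plate
Bob | NULL
Dave | NULL
Liam | NULL
Nora | NULL
Zane | NULL
NULL | CR
NULL | EZ
NULL | NULL
NULL | NULL
NULL | NULL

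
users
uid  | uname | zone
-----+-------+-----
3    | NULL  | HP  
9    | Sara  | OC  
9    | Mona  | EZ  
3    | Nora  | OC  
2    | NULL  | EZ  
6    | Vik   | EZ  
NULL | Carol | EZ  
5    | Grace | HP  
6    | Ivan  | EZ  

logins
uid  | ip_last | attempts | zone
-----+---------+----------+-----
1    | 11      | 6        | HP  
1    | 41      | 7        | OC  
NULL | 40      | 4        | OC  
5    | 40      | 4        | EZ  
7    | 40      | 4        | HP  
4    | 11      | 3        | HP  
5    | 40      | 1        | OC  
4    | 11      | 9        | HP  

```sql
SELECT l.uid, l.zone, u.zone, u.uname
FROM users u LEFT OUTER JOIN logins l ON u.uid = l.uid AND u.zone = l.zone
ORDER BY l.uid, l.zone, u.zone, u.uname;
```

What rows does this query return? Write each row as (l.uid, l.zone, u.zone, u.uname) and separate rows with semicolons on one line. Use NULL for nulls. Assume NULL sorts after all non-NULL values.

(NULL, NULL, EZ, Carol); (NULL, NULL, EZ, Ivan); (NULL, NULL, EZ, Mona); (NULL, NULL, EZ, Vik); (NULL, NULL, EZ, NULL); (NULL, NULL, HP, Grace); (NULL, NULL, HP, NULL); (NULL, NULL, OC, Nora); (NULL, NULL, OC, Sara)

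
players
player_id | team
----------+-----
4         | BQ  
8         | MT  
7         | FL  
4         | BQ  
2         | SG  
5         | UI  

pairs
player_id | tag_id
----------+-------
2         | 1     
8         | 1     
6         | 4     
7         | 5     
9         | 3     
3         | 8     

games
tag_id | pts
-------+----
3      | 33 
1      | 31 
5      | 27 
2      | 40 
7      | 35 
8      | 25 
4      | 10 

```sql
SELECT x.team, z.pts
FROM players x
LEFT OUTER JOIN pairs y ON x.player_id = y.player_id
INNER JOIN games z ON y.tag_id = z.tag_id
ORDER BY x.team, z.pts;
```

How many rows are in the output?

Evaluate left to right. First `players x LEFT JOIN pairs y` on player_id: 6 row(s).
Then INNER JOIN `games z` on tag_id: keep only rows whose y.tag_id appears in z.
Result: 3 row(s).

3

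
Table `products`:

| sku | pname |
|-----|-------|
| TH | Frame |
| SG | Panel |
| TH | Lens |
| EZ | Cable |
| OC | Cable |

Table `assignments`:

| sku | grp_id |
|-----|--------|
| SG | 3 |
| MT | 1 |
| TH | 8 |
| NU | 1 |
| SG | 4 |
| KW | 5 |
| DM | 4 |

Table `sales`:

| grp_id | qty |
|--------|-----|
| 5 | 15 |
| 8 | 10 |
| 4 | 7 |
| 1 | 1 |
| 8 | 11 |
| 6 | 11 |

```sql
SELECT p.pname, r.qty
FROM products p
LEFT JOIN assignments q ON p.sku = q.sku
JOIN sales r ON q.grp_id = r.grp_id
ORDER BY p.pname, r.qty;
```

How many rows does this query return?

5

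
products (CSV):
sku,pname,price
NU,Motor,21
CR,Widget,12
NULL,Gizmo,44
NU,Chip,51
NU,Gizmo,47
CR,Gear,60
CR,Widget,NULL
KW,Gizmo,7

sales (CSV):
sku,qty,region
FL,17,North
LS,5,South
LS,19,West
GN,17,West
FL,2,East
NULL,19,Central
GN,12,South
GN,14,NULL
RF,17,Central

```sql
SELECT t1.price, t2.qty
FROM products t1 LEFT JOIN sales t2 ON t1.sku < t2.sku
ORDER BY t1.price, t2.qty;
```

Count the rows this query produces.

LEFT JOIN keeps every row from `products`; unmatched rows get NULL for `sales`'s columns.
Matching on t1.sku < t2.sku. A NULL in a compared column never satisfies the condition.
- t1 row (sku=NU): matches 1 t2 row(s) → 1 output row(s).
- t1 row (sku=CR): matches 8 t2 row(s) → 8 output row(s).
- t1 row (sku=NULL): no match → kept, t2 columns NULL.
- t1 row (sku=NU): matches 1 t2 row(s) → 1 output row(s).
- t1 row (sku=NU): matches 1 t2 row(s) → 1 output row(s).
- t1 row (sku=CR): matches 8 t2 row(s) → 8 output row(s).
- t1 row (sku=CR): matches 8 t2 row(s) → 8 output row(s).
- t1 row (sku=KW): matches 3 t2 row(s) → 3 output row(s).
Total: 30 matched + 1 padded = 31 rows.

31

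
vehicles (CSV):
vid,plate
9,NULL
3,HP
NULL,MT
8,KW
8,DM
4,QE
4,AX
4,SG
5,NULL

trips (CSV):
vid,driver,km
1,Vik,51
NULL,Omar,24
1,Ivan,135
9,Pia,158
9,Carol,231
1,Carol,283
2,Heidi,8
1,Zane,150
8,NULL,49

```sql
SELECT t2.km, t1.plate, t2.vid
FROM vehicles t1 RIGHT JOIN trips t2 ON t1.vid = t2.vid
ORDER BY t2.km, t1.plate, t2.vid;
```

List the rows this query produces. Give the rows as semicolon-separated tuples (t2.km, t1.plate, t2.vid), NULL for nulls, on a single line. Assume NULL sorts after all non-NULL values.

(8, NULL, 2); (24, NULL, NULL); (49, DM, 8); (49, KW, 8); (51, NULL, 1); (135, NULL, 1); (150, NULL, 1); (158, NULL, 9); (231, NULL, 9); (283, NULL, 1)

RIGHT JOIN keeps every row from `trips`; unmatched rows get NULL for `vehicles`'s columns.
Matching on t1.vid = t2.vid. A NULL in a compared column never satisfies the condition.
- vid=9: 2 matching t2 row(s), so 2 row(s) emitted.
- vid=3: no matching t2 row.
- vid=NULL: no matching t2 row.
- vid=8: 1 matching t2 row(s), so 1 row(s) emitted.
- vid=8: 1 matching t2 row(s), so 1 row(s) emitted.
- vid=4: no matching t2 row.
- vid=4: no matching t2 row.
- vid=4: no matching t2 row.
- vid=5: no matching t2 row.
- 6 row(s) from t2 found no t1 partner → padded with NULL.
After projecting and ordering:
t2.km | t1.plate | t2.vid
8 | NULL | 2
24 | NULL | NULL
49 | DM | 8
49 | KW | 8
51 | NULL | 1
135 | NULL | 1
150 | NULL | 1
158 | NULL | 9
231 | NULL | 9
283 | NULL | 1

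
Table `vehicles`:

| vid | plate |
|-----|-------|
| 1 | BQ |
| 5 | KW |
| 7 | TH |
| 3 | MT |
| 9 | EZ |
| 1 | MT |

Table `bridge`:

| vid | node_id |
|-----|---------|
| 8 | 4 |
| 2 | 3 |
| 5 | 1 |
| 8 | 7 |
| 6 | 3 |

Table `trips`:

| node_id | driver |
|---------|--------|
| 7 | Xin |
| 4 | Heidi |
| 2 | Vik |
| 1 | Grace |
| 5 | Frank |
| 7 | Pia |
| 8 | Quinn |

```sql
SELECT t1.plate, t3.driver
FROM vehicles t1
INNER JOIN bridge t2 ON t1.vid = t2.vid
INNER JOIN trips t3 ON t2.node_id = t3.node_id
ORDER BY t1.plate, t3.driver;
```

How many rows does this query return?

1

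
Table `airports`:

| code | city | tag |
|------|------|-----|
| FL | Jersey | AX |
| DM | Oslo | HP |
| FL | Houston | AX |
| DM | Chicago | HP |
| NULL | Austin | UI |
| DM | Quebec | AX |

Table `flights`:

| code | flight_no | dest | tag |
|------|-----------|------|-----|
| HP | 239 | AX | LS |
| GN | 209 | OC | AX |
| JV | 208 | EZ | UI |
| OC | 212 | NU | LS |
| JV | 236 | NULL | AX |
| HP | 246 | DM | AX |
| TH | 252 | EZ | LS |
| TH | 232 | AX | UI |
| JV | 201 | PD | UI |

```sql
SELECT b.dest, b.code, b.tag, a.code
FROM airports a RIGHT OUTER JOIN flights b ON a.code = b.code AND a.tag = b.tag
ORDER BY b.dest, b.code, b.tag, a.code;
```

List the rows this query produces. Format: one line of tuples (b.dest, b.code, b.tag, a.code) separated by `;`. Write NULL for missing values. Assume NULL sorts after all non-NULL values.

(AX, HP, LS, NULL); (AX, TH, UI, NULL); (DM, HP, AX, NULL); (EZ, JV, UI, NULL); (EZ, TH, LS, NULL); (NU, OC, LS, NULL); (OC, GN, AX, NULL); (PD, JV, UI, NULL); (NULL, JV, AX, NULL)

RIGHT JOIN keeps every row from `flights`; unmatched rows get NULL for `airports`'s columns.
Matching on a.code = b.code AND a.tag = b.tag. A NULL in a compared column never satisfies the condition.
- a row (code=FL, tag=AX): no match.
- a row (code=DM, tag=HP): no match.
- a row (code=FL, tag=AX): no match.
- a row (code=DM, tag=HP): no match.
- a row (code=NULL, tag=UI): no match.
- a row (code=DM, tag=AX): no match.
- plus 9 unmatched b row(s), each kept with NULL a columns.
After projecting and ordering:
b.dest | b.code | b.tag | a.code
AX | HP | LS | NULL
AX | TH | UI | NULL
DM | HP | AX | NULL
EZ | JV | UI | NULL
EZ | TH | LS | NULL
NU | OC | LS | NULL
OC | GN | AX | NULL
PD | JV | UI | NULL
NULL | JV | AX | NULL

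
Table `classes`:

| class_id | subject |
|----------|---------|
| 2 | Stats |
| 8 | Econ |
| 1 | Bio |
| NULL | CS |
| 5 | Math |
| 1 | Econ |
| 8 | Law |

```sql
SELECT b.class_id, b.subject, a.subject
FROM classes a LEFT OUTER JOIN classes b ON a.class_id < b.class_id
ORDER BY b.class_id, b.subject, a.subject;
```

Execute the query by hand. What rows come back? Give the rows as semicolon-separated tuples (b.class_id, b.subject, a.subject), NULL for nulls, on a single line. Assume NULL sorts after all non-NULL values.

(2, Stats, Bio); (2, Stats, Econ); (5, Math, Bio); (5, Math, Econ); (5, Math, Stats); (8, Econ, Bio); (8, Econ, Econ); (8, Econ, Math); (8, Econ, Stats); (8, Law, Bio); (8, Law, Econ); (8, Law, Math); (8, Law, Stats); (NULL, NULL, CS); (NULL, NULL, Econ); (NULL, NULL, Law)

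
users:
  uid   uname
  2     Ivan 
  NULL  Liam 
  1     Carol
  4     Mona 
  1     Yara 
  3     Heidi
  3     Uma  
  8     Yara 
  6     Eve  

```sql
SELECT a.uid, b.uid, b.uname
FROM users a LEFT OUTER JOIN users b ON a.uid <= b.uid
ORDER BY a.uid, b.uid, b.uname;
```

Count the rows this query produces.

39

LEFT JOIN keeps every row from `users a`; unmatched rows get NULL for `users b`'s columns.
Matching on a.uid <= b.uid. A NULL in a compared column never satisfies the condition.
Matched pairs: 38; unmatched a rows kept: 1.
Total: 38 matched + 1 padded = 39 rows.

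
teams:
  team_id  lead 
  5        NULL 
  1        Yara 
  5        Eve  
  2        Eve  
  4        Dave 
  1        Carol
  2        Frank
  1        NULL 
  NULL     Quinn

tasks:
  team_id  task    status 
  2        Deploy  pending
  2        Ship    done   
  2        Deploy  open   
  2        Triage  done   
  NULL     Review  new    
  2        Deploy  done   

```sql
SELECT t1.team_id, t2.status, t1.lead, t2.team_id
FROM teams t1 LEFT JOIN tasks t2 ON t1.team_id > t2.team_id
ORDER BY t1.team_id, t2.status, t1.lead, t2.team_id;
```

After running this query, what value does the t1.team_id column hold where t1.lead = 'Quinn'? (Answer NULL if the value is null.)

NULL

LEFT JOIN keeps every row from `teams`; unmatched rows get NULL for `tasks`'s columns.
Matching on t1.team_id > t2.team_id. A NULL in a compared column never satisfies the condition.
- t1[0] team_id=5 → 5 match(es) in t2 → 5 row(s).
- t1[1] team_id=1 → no match; kept with NULLs on the t2 side.
- t1[2] team_id=5 → 5 match(es) in t2 → 5 row(s).
- t1[3] team_id=2 → no match; kept with NULLs on the t2 side.
- t1[4] team_id=4 → 5 match(es) in t2 → 5 row(s).
- t1[5] team_id=1 → no match; kept with NULLs on the t2 side.
- t1[6] team_id=2 → no match; kept with NULLs on the t2 side.
- t1[7] team_id=1 → no match; kept with NULLs on the t2 side.
- t1[8] team_id=NULL → no match; kept with NULLs on the t2 side.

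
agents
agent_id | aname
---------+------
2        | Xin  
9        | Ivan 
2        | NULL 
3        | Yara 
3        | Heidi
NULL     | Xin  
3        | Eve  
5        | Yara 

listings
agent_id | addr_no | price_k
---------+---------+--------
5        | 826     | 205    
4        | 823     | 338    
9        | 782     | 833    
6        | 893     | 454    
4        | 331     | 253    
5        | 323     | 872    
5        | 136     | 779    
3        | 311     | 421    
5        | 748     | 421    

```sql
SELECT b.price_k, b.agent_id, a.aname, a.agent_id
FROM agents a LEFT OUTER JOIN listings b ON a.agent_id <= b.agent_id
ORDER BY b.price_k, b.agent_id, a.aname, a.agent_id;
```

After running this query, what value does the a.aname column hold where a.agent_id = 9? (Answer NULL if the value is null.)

LEFT JOIN keeps every row from `agents`; unmatched rows get NULL for `listings`'s columns.
Matching on a.agent_id <= b.agent_id. A NULL in a compared column never satisfies the condition.
- agent_id=2: 9 matching b row(s), so 9 row(s) emitted.
- agent_id=9: 1 matching b row(s), so 1 row(s) emitted.
- agent_id=2: 9 matching b row(s), so 9 row(s) emitted.
- agent_id=3: 9 matching b row(s), so 9 row(s) emitted.
- agent_id=3: 9 matching b row(s), so 9 row(s) emitted.
- agent_id=NULL: no b row matches, row kept with b columns NULL.
- agent_id=3: 9 matching b row(s), so 9 row(s) emitted.
- agent_id=5: 6 matching b row(s), so 6 row(s) emitted.

Ivan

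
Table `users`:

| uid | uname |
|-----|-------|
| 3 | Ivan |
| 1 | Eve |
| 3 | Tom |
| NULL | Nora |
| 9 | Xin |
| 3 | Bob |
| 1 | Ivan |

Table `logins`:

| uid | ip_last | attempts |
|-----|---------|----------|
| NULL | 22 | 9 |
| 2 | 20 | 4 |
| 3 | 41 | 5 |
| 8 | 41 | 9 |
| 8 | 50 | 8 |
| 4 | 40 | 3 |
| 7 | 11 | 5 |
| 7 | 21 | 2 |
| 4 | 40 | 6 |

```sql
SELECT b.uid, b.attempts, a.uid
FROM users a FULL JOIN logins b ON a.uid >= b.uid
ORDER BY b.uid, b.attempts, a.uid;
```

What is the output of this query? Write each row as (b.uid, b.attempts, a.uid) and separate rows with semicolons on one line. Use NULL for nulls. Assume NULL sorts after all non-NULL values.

(2, 4, 3); (2, 4, 3); (2, 4, 3); (2, 4, 9); (3, 5, 3); (3, 5, 3); (3, 5, 3); (3, 5, 9); (4, 3, 9); (4, 6, 9); (7, 2, 9); (7, 5, 9); (8, 8, 9); (8, 9, 9); (NULL, 9, NULL); (NULL, NULL, 1); (NULL, NULL, 1); (NULL, NULL, NULL)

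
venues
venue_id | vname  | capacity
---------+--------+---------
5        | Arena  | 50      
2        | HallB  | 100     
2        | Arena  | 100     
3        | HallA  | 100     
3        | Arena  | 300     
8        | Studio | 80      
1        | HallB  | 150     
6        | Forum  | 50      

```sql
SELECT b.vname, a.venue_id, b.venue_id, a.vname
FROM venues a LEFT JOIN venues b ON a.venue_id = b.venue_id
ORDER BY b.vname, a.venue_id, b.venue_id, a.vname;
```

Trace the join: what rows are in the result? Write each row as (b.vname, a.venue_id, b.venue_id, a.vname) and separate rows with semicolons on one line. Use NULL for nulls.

LEFT JOIN keeps every row from `venues a`; unmatched rows get NULL for `venues b`'s columns.
Matching on a.venue_id = b.venue_id.
- venue_id=5: 1 matching b row(s), so 1 row(s) emitted.
- venue_id=2: 2 matching b row(s), so 2 row(s) emitted.
- venue_id=2: 2 matching b row(s), so 2 row(s) emitted.
- venue_id=3: 2 matching b row(s), so 2 row(s) emitted.
- venue_id=3: 2 matching b row(s), so 2 row(s) emitted.
- venue_id=8: 1 matching b row(s), so 1 row(s) emitted.
- venue_id=1: 1 matching b row(s), so 1 row(s) emitted.
- venue_id=6: 1 matching b row(s), so 1 row(s) emitted.

(Arena, 2, 2, Arena); (Arena, 2, 2, HallB); (Arena, 3, 3, Arena); (Arena, 3, 3, HallA); (Arena, 5, 5, Arena); (Forum, 6, 6, Forum); (HallA, 3, 3, Arena); (HallA, 3, 3, HallA); (HallB, 1, 1, HallB); (HallB, 2, 2, Arena); (HallB, 2, 2, HallB); (Studio, 8, 8, Studio)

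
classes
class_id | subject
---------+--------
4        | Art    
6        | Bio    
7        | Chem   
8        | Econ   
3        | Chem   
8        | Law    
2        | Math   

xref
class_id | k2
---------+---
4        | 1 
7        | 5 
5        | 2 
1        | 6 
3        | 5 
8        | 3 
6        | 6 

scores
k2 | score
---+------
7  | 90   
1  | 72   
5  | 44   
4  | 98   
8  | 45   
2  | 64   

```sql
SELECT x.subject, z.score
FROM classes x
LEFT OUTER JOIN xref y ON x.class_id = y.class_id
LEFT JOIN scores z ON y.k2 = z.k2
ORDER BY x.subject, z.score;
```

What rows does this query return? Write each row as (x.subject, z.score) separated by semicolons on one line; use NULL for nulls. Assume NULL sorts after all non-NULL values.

Joins associate left-to-right: classes LEFT JOIN xref on class_id gives 7 intermediate row(s).
Then LEFT JOIN `scores z` on k2: each of those 7 rows is kept; rows whose y.k2 has no match in z get NULL for z's columns.

(Art, 72); (Bio, NULL); (Chem, 44); (Chem, 44); (Econ, NULL); (Law, NULL); (Math, NULL)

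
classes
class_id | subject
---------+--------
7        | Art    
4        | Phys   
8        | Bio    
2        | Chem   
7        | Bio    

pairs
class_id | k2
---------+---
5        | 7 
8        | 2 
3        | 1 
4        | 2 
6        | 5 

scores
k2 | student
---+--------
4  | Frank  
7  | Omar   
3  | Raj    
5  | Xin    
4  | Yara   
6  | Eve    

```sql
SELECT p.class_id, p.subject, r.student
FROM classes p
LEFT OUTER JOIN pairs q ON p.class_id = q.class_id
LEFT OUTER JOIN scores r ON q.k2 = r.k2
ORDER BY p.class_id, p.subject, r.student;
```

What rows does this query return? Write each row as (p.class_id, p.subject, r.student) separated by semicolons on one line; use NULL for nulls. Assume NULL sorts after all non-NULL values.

Evaluate left to right. First `classes p LEFT JOIN pairs q` on class_id: 5 row(s).
Then LEFT JOIN `scores r` on k2: each of those 5 rows is kept; rows whose q.k2 has no match in r get NULL for r's columns.

(2, Chem, NULL); (4, Phys, NULL); (7, Art, NULL); (7, Bio, NULL); (8, Bio, NULL)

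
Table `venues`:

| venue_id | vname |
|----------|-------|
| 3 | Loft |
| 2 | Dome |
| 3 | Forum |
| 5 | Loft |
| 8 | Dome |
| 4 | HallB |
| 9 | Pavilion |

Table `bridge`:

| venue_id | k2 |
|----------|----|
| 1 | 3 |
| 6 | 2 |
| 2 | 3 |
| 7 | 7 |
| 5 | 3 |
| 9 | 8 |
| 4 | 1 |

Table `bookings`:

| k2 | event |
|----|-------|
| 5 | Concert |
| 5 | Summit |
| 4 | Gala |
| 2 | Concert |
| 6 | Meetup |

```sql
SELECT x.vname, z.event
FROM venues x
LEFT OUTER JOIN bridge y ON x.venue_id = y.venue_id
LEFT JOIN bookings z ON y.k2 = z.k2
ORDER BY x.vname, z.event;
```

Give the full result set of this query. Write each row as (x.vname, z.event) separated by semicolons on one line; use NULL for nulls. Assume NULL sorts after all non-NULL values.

(Dome, NULL); (Dome, NULL); (Forum, NULL); (HallB, NULL); (Loft, NULL); (Loft, NULL); (Pavilion, NULL)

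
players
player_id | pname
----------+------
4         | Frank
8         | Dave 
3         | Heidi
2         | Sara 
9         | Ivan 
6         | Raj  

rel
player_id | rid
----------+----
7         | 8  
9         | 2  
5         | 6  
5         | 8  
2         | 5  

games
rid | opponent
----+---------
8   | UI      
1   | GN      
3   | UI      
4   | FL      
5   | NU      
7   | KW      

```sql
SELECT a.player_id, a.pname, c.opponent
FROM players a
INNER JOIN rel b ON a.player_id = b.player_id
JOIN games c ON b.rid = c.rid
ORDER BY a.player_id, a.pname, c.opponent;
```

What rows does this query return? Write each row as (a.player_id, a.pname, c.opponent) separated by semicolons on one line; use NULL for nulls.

(2, Sara, NU)

Evaluate left to right. First `players a INNER JOIN rel b` on player_id: 2 row(s).
Then INNER JOIN `games c` on rid: keep only rows whose b.rid appears in c.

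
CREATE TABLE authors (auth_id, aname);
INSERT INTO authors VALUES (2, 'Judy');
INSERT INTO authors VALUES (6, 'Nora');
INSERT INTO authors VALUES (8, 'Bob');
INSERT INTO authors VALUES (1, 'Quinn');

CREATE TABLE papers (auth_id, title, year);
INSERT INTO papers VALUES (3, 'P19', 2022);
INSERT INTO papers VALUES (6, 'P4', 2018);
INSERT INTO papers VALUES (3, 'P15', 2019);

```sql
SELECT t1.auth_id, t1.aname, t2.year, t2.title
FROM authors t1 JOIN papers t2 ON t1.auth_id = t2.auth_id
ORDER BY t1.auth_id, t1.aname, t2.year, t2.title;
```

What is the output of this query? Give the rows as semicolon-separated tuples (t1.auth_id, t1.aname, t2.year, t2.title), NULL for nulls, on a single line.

(6, Nora, 2018, P4)

INNER JOIN keeps only pairs where the ON condition holds.
Matching on t1.auth_id = t2.auth_id.
- t1 (auth_id=2) has no partner → excluded.
- t1 (auth_id=6) pairs with 1 row(s) of t2.
- t1 (auth_id=8) has no partner → excluded.
- t1 (auth_id=1) has no partner → excluded.
After projecting and ordering:
t1.auth_id | t1.aname | t2.year | t2.title
6 | Nora | 2018 | P4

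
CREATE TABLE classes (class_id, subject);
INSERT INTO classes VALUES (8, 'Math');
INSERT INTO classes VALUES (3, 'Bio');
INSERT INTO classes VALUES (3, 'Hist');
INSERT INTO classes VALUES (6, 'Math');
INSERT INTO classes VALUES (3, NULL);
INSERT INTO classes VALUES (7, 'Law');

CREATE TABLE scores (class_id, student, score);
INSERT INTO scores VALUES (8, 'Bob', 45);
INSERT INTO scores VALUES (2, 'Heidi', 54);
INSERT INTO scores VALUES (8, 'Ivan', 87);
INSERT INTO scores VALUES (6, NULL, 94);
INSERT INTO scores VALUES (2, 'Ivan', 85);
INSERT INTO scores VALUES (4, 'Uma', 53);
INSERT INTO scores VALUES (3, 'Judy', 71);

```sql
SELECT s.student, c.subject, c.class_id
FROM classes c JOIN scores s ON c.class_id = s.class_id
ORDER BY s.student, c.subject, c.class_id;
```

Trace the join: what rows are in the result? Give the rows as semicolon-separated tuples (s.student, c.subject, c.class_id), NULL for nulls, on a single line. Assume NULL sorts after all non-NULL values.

(Bob, Math, 8); (Ivan, Math, 8); (Judy, Bio, 3); (Judy, Hist, 3); (Judy, NULL, 3); (NULL, Math, 6)

INNER JOIN keeps only pairs where the ON condition holds.
Matching on c.class_id = s.class_id.
- c[0] class_id=8 → 2 match(es) in s → 2 row(s).
- c[1] class_id=3 → 1 match(es) in s → 1 row(s).
- c[2] class_id=3 → 1 match(es) in s → 1 row(s).
- c[3] class_id=6 → 1 match(es) in s → 1 row(s).
- c[4] class_id=3 → 1 match(es) in s → 1 row(s).
- c[5] class_id=7 → no match; dropped.
After projecting and ordering:
s.student | c.subject | c.class_id
Bob | Math | 8
Ivan | Math | 8
Judy | Bio | 3
Judy | Hist | 3
Judy | NULL | 3
NULL | Math | 6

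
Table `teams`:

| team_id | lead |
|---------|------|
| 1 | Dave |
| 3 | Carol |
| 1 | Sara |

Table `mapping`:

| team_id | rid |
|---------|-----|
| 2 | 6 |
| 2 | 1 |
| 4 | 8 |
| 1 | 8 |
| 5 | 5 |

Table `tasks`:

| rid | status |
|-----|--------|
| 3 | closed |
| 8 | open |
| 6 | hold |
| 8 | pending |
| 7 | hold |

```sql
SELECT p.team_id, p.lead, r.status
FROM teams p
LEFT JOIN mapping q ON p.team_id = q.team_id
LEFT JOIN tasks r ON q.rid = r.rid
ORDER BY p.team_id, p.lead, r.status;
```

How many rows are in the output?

Evaluate left to right. First `teams p LEFT JOIN mapping q` on team_id: 3 row(s).
Then LEFT JOIN `tasks r` on rid: each of those 3 rows is kept; rows whose q.rid has no match in r get NULL for r's columns.
Result: 5 row(s).

5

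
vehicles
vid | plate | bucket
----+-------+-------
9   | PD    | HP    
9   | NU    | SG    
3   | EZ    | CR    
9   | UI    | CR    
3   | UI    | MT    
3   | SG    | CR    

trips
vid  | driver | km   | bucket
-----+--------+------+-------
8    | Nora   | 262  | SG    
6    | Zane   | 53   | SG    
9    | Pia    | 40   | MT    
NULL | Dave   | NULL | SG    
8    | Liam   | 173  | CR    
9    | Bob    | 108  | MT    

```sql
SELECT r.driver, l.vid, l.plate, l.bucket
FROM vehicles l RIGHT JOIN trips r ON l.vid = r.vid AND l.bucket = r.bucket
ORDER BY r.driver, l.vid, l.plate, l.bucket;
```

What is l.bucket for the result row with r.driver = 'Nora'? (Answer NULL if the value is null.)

NULL

RIGHT JOIN keeps every row from `trips`; unmatched rows get NULL for `vehicles`'s columns.
Matching on l.vid = r.vid AND l.bucket = r.bucket. A NULL in a compared column never satisfies the condition.
- l[0] vid=9, bucket=HP → no match.
- l[1] vid=9, bucket=SG → no match.
- l[2] vid=3, bucket=CR → no match.
- l[3] vid=9, bucket=CR → no match.
- l[4] vid=3, bucket=MT → no match.
- l[5] vid=3, bucket=CR → no match.
- 6 r row(s) had no l match → kept, l columns NULL.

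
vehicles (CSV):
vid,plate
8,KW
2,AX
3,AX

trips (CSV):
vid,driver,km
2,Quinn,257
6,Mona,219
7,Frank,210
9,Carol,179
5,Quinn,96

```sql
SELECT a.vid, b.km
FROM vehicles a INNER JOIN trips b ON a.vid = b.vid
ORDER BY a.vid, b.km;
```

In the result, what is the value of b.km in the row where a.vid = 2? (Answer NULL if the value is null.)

INNER JOIN keeps only pairs where the ON condition holds.
Matching on a.vid = b.vid.
Matched pairs: 1.

257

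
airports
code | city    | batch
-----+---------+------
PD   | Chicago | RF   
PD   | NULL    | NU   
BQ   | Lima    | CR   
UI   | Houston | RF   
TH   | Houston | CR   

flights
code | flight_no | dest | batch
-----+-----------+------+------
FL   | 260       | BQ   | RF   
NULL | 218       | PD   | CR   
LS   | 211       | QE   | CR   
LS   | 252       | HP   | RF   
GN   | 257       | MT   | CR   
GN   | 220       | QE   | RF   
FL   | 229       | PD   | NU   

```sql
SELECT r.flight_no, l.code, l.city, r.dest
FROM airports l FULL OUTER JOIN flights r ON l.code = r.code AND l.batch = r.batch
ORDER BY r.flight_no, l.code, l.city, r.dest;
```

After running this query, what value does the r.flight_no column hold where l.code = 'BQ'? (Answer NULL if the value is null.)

FULL OUTER JOIN keeps every row from both sides; unmatched rows get NULL for the other side's columns.
Matching on l.code = r.code AND l.batch = r.batch. A NULL in a compared column never satisfies the condition.
Matched pairs: 0; unmatched l rows kept: 5; unmatched r rows kept: 7.

NULL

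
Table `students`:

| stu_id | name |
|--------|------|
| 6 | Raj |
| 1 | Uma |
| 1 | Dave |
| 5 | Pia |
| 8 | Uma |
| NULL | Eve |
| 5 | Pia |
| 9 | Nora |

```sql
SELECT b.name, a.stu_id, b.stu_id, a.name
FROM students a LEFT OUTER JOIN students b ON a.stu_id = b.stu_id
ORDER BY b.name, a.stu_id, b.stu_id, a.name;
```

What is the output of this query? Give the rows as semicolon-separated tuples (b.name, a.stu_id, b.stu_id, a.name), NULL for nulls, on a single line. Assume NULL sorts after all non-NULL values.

(Dave, 1, 1, Dave); (Dave, 1, 1, Uma); (Nora, 9, 9, Nora); (Pia, 5, 5, Pia); (Pia, 5, 5, Pia); (Pia, 5, 5, Pia); (Pia, 5, 5, Pia); (Raj, 6, 6, Raj); (Uma, 1, 1, Dave); (Uma, 1, 1, Uma); (Uma, 8, 8, Uma); (NULL, NULL, NULL, Eve)

LEFT JOIN keeps every row from `students a`; unmatched rows get NULL for `students b`'s columns.
Matching on a.stu_id = b.stu_id. A NULL in a compared column never satisfies the condition.
- stu_id=6: 1 matching b row(s), so 1 row(s) emitted.
- stu_id=1: 2 matching b row(s), so 2 row(s) emitted.
- stu_id=1: 2 matching b row(s), so 2 row(s) emitted.
- stu_id=5: 2 matching b row(s), so 2 row(s) emitted.
- stu_id=8: 1 matching b row(s), so 1 row(s) emitted.
- stu_id=NULL: no b row matches, row kept with b columns NULL.
- stu_id=5: 2 matching b row(s), so 2 row(s) emitted.
- stu_id=9: 1 matching b row(s), so 1 row(s) emitted.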